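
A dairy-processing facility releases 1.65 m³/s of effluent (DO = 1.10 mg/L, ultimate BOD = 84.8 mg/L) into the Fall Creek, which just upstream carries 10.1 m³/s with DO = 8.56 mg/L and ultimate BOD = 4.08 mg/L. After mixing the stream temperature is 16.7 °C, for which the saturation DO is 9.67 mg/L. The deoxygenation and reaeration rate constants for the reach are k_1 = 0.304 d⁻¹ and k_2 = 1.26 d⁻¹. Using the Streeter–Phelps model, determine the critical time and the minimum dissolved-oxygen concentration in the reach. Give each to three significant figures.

Mixed DO = (10.1×8.56 + 1.65×1.10)/(10.1+1.65) = 88.27/11.75 = 7.512 mg/L.
Mixed L₀ = (10.1×4.08 + 1.65×84.8)/(11.75) = 181.1/11.75 = 15.42 mg/L.
Initial deficit D₀ = C_s − DO₀ = 9.67 − 7.512 = 2.158 mg/L.
t_c = (1/0.9560) ln[(1.26/0.304)(1 − 2.158×0.9560/(0.304×15.42))] = 1.046 × ln(2.320) = 0.8805 d.
D_c = (0.304/1.26) × 15.42 × e^(−0.304×0.8805) = 0.2413 × 15.42 × 0.7652 = 2.846 mg/L.
Minimum DO = 9.67 − 2.846 = 6.824 mg/L.

t_c ≈ 0.880 d; minimum DO ≈ 6.82 mg/L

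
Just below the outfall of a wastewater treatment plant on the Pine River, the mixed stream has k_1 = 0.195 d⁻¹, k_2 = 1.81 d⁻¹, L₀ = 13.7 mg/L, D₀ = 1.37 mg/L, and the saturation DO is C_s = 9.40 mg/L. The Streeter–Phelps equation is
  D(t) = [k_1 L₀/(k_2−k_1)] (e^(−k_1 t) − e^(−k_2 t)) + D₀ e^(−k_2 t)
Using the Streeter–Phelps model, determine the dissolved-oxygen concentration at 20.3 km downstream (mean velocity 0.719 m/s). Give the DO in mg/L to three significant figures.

Travel time t = x/v = 20.3 km / (0.719 m/s) = 20300 m / 0.719 m/s = 28230 s = 0.3268 d.
k_1 L₀/(k_2−k_1) = 0.195×13.7/(1.81−0.195) = 2.671/1.615 = 1.654 mg/L.
e^(−k_1 t) = e^(−0.195×0.3268) = 0.9383; e^(−k_2 t) = e^(−1.81×0.3268) = 0.5535.
D = 1.654 × (0.9383 − 0.5535) + 1.37 × 0.5535 = 0.6364 + 0.7583 = 1.395 mg/L.
DO = C_s − D = 9.40 − 1.395 = 8.005 mg/L.

DO ≈ 8.01 mg/L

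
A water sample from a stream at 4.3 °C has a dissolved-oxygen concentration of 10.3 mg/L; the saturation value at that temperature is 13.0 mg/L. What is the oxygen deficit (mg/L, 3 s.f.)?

D ≈ 2.70 mg/L

D = C_s − C = 13.0 − 10.3 = 2.70 mg/L.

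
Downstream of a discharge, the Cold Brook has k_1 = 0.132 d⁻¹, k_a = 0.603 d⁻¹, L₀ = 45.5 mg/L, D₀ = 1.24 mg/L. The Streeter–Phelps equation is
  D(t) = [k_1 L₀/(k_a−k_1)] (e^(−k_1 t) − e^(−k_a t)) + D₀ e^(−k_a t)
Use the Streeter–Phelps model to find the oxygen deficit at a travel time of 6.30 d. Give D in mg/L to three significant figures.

D ≈ 5.29 mg/L

k_1 L₀/(k_a−k_1) = 0.132×45.5/(0.603−0.132) = 6.006/0.4710 = 12.75 mg/L.
e^(−k_1 t) = e^(−0.132×6.300) = 0.4354; e^(−k_a t) = e^(−0.603×6.300) = 0.02240.
D = 12.75 × (0.4354 − 0.02240) + 1.24 × 0.02240 = 5.266 + 0.02777 = 5.294 mg/L.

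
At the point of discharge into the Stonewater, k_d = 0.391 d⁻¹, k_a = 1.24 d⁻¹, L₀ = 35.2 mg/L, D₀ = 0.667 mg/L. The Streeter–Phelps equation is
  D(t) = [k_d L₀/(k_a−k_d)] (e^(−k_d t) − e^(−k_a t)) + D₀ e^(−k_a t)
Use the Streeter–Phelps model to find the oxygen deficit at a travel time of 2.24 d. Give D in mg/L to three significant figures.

D ≈ 5.79 mg/L

k_d L₀/(k_a−k_d) = 0.391×35.2/(1.24−0.391) = 13.76/0.8490 = 16.21 mg/L.
e^(−k_d t) = e^(−0.391×2.240) = 0.4165; e^(−k_a t) = e^(−1.24×2.240) = 0.06219.
D = 16.21 × (0.4165 − 0.06219) + 0.667 × 0.06219 = 5.744 + 0.04148 = 5.785 mg/L.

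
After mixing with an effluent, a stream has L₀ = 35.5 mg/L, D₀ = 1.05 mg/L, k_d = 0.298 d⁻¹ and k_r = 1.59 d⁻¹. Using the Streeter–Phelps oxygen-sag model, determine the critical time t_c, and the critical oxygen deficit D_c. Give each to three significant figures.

t_c = [1/(k_r−k_d)] ln[(k_r/k_d)(1 − D₀(k_r−k_d)/(k_d L₀))]
= [1/(1.59−0.298)] ln[(1.59/0.298)(1 − 1.05×1.292/(0.298×35.5))]
= (1/1.292) ln[5.336 × 0.8718] = 0.7740 × ln(4.651) = 0.7740 × 1.537 = 1.190 d.
D_c = (k_d/k_r) L₀ e^(−k_d t_c) = (0.298/1.59) × 35.5 × e^(−0.298×1.190) = 0.1874 × 35.5 × 0.7015 = 4.667 mg/L.

t_c ≈ 1.19 d; D_c ≈ 4.67 mg/L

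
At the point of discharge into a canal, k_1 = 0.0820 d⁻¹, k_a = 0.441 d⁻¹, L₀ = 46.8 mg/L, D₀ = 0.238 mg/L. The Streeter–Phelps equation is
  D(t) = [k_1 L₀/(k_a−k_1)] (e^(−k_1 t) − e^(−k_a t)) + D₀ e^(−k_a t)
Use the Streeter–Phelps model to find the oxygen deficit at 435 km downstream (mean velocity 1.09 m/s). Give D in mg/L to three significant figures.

Travel time t = x/v = 435 km / (1.09 m/s) = 435000 m / 1.09 m/s = 399100 s = 4.619 d.
k_1 L₀/(k_a−k_1) = 0.0820×46.8/(0.441−0.0820) = 3.838/0.3590 = 10.69 mg/L.
e^(−k_1 t) = e^(−0.0820×4.619) = 0.6847; e^(−k_a t) = e^(−0.441×4.619) = 0.1304.
D = 10.69 × (0.6847 − 0.1304) + 0.238 × 0.1304 = 5.925 + 0.03104 = 5.956 mg/L.

D ≈ 5.96 mg/L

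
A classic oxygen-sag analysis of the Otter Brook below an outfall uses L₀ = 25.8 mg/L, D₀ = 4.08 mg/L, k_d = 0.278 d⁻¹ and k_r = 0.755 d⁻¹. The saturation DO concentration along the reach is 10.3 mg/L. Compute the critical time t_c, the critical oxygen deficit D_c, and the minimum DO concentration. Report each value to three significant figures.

t_c ≈ 1.43 d; D_c ≈ 6.38 mg/L; min DO ≈ 3.92 mg/L

t_c = [1/(k_r−k_d)] ln[(k_r/k_d)(1 − D₀(k_r−k_d)/(k_d L₀))]
= [1/(0.755−0.278)] ln[(0.755/0.278)(1 − 4.08×0.4770/(0.278×25.8))]
= (1/0.4770) ln[2.716 × 0.7287] = 2.096 × ln(1.979) = 2.096 × 0.6825 = 1.431 d.
D_c = (k_d/k_r) L₀ e^(−k_d t_c) = (0.278/0.755) × 25.8 × e^(−0.278×1.431) = 0.3682 × 25.8 × 0.6718 = 6.382 mg/L.
Minimum DO = C_s − D_c = 10.3 − 6.382 = 3.918 mg/L.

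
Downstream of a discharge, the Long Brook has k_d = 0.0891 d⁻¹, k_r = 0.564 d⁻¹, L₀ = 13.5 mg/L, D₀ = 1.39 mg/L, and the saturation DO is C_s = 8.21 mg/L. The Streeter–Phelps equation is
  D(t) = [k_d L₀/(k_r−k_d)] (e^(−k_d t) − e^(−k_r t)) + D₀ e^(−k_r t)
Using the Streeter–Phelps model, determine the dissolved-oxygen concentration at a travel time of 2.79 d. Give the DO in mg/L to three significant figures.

k_d L₀/(k_r−k_d) = 0.0891×13.5/(0.564−0.0891) = 1.203/0.4749 = 2.533 mg/L.
e^(−k_d t) = e^(−0.0891×2.790) = 0.7799; e^(−k_r t) = e^(−0.564×2.790) = 0.2073.
D = 2.533 × (0.7799 − 0.2073) + 1.39 × 0.2073 = 1.450 + 0.2882 = 1.738 mg/L.
DO = C_s − D = 8.21 − 1.738 = 6.472 mg/L.

DO ≈ 6.47 mg/L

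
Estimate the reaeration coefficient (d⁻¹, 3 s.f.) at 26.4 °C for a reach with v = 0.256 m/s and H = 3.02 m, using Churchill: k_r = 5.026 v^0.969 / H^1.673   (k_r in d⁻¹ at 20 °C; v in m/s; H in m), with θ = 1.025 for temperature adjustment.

k_r(20) = 5.026 × 0.256^0.969 / 3.02^1.673 = 5.026 × 0.2670 / 6.354 = 0.2112 d⁻¹.
k_r(26.4) = 0.2112 × 1.025^(26.4−20) = 0.2112 × 1.171 = 0.2474 d⁻¹.

k_r ≈ 0.247 d⁻¹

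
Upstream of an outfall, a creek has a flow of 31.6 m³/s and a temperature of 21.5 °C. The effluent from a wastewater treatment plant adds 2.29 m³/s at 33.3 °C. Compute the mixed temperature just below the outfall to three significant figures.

22.3 °C

Flow-weighted mixing: C = (Q_r C_r + Q_w C_w)/(Q_r + Q_w)
= (31.6×21.5 + 2.29×33.3)/(31.6 + 2.29) = 755.7/33.89 = 22.30 °C.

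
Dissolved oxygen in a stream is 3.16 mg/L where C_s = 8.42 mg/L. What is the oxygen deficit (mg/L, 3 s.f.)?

D ≈ 5.26 mg/L

D = C_s − C = 8.42 − 3.16 = 5.26 mg/L.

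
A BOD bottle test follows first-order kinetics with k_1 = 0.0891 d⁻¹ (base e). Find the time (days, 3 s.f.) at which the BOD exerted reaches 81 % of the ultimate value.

t ≈ 18.6 d

y/L₀ = 1 − e^(−k_1 t) = 0.81 ⇒ e^(−k_1 t) = 0.190
t = −ln(0.190) / 0.0891 = 1.661 / 0.0891 = 18.64 d.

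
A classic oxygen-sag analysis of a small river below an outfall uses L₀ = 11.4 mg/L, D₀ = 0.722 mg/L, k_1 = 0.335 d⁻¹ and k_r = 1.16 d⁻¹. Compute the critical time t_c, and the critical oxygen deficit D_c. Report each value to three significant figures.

t_c ≈ 1.30 d; D_c ≈ 2.13 mg/L

With k_r/k_1 = 3.463 and 1 − D₀(k_r−k_1)/(k_1 L₀) = 0.8440,
t_c = ln(3.463 × 0.8440) / (1.16 − 0.335) = ln(2.923) / 0.8250 = 1.072/0.8250 = 1.300 d.
L(t_c) = L₀ e^(−k_1 t_c) = 11.4 × 0.6469 = 7.375 mg/L, and at the critical point k_r D_c = k_1 L, so D_c = (0.335/1.16) × 7.375 = 2.130 mg/L.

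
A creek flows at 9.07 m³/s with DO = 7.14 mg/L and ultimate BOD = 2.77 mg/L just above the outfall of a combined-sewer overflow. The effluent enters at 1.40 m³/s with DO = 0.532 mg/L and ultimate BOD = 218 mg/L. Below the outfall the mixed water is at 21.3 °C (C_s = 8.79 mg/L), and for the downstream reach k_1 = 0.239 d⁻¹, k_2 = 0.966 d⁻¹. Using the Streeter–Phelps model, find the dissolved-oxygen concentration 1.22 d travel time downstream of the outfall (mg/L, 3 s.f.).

Mixed DO = (9.07×7.14 + 1.40×0.532)/(9.07+1.40) = 65.50/10.47 = 6.256 mg/L.
Mixed L₀ = (9.07×2.77 + 1.40×218)/(10.47) = 330.3/10.47 = 31.55 mg/L.
Initial deficit D₀ = C_s − DO₀ = 8.79 − 6.256 = 2.534 mg/L.
D(1.22) = [0.239×31.55/(0.966−0.239)](e^(−0.239×1.22) − e^(−0.966×1.22)) + 2.534 e^(−0.966×1.22)
= 10.37 × (0.7471 − 0.3077) + 2.534 × 0.3077 = 5.337 mg/L.
DO = 8.79 − 5.337 = 3.453 mg/L.

DO ≈ 3.45 mg/L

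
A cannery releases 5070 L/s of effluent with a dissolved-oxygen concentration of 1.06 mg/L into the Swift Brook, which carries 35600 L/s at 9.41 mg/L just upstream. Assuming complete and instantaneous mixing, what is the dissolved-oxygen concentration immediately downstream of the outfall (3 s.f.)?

8.37 mg/L

Flow-weighted mixing: C = (Q_r C_r + Q_w C_w)/(Q_r + Q_w)
= (35600×9.41 + 5070×1.06)/(35600 + 5070) = 340400/40670 = 8.369 mg/L.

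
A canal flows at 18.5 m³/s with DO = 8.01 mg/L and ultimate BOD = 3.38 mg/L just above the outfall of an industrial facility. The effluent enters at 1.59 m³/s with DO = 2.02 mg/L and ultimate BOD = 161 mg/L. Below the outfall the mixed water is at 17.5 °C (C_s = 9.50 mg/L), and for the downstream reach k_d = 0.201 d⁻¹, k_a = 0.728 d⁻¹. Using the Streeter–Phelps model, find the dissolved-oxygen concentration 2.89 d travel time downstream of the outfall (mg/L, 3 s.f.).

Mixed DO = (18.5×8.01 + 1.59×2.02)/(18.5+1.59) = 151.4/20.09 = 7.536 mg/L.
Mixed L₀ = (18.5×3.38 + 1.59×161)/(20.09) = 318.5/20.09 = 15.85 mg/L.
Initial deficit D₀ = C_s − DO₀ = 9.50 − 7.536 = 1.964 mg/L.
D(2.89) = [0.201×15.85/(0.728−0.201)](e^(−0.201×2.89) − e^(−0.728×2.89)) + 1.964 e^(−0.728×2.89)
= 6.047 × (0.5594 − 0.1220) + 1.964 × 0.1220 = 2.885 mg/L.
DO = 9.50 − 2.885 = 6.615 mg/L.

DO ≈ 6.62 mg/L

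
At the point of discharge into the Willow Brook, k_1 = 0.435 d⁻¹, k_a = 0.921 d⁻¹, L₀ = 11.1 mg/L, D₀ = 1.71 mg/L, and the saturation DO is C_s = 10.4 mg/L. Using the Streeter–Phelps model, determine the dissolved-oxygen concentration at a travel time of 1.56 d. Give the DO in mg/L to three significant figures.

k_1 L₀/(k_a−k_1) = 0.435×11.1/(0.921−0.435) = 4.829/0.4860 = 9.935 mg/L.
e^(−k_1 t) = e^(−0.435×1.560) = 0.5073; e^(−k_a t) = e^(−0.921×1.560) = 0.2377.
D = 9.935 × (0.5073 − 0.2377) + 1.71 × 0.2377 = 2.679 + 0.4065 = 3.085 mg/L.
DO = C_s − D = 10.4 − 3.085 = 7.315 mg/L.

DO ≈ 7.31 mg/L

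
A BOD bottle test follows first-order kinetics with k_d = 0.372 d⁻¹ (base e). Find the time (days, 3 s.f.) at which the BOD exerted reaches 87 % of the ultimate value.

y/L₀ = 1 − e^(−k_d t) = 0.87 ⇒ e^(−k_d t) = 0.130
t = −ln(0.130) / 0.372 = 2.040 / 0.372 = 5.484 d.

t ≈ 5.48 d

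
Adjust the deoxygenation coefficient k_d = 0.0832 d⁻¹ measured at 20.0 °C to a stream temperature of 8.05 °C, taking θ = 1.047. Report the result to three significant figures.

k_d ≈ 0.0481 d⁻¹

k_d(T₂) = k_d(T₁) · θ^(T₂−T₁) = 0.0832 × 1.047^(8.05−20.0)
= 0.0832 × 1.047^-11.9 = 0.0832 × 0.5776 = 0.04806 d⁻¹.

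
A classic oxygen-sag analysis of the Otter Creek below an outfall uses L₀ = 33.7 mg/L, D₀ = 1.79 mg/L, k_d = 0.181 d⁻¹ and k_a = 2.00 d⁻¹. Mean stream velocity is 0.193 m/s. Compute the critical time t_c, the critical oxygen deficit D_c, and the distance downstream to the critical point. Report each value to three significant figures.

With k_a/k_d = 11.05 and 1 − D₀(k_a−k_d)/(k_d L₀) = 0.4662,
t_c = ln(11.05 × 0.4662) / (2.00 − 0.181) = ln(5.151) / 1.819 = 1.639/1.819 = 0.9012 d.
L(t_c) = L₀ e^(−k_d t_c) = 33.7 × 0.8495 = 28.63 mg/L, and at the critical point k_a D_c = k_d L, so D_c = (0.181/2.00) × 28.63 = 2.591 mg/L.
x_c = v t_c = 0.193 m/s × 0.9012 d × 86400 s/d = 15030 m ≈ 15.0 km.

t_c ≈ 0.901 d; D_c ≈ 2.59 mg/L; x_c ≈ 15.0 km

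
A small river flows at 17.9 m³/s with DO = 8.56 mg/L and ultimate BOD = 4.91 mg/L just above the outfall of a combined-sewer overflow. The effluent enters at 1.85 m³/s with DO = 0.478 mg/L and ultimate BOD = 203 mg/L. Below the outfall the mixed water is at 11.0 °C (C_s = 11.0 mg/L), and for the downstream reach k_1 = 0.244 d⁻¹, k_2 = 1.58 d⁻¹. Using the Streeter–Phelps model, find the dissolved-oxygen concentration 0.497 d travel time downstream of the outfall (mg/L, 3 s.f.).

Mixed DO = (17.9×8.56 + 1.85×0.478)/(17.9+1.85) = 154.1/19.75 = 7.803 mg/L.
Mixed L₀ = (17.9×4.91 + 1.85×203)/(19.75) = 463.4/19.75 = 23.47 mg/L.
Initial deficit D₀ = C_s − DO₀ = 11.0 − 7.803 = 3.197 mg/L.
D(0.497) = [0.244×23.47/(1.58−0.244)](e^(−0.244×0.497) − e^(−1.58×0.497)) + 3.197 e^(−1.58×0.497)
= 4.286 × (0.8858 − 0.4560) + 3.197 × 0.4560 = 3.300 mg/L.
DO = 11.0 − 3.300 = 7.700 mg/L.

DO ≈ 7.70 mg/L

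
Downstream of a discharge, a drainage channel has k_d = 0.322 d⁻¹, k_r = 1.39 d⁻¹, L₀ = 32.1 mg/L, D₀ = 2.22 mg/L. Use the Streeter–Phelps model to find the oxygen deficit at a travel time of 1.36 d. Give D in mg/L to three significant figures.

D ≈ 5.12 mg/L

k_d L₀/(k_r−k_d) = 0.322×32.1/(1.39−0.322) = 10.34/1.068 = 9.678 mg/L.
e^(−k_d t) = e^(−0.322×1.360) = 0.6454; e^(−k_r t) = e^(−1.39×1.360) = 0.1510.
D = 9.678 × (0.6454 − 0.1510) + 2.22 × 0.1510 = 4.785 + 0.3352 = 5.120 mg/L.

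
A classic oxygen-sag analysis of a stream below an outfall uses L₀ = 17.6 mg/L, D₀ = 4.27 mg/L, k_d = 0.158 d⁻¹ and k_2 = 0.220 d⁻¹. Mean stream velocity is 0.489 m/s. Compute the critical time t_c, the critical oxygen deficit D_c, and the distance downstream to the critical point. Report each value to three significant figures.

t_c = [1/(k_2−k_d)] ln[(k_2/k_d)(1 − D₀(k_2−k_d)/(k_d L₀))]
= [1/(0.220−0.158)] ln[(0.220/0.158)(1 − 4.27×0.06200/(0.158×17.6))]
= (1/0.06200) ln[1.392 × 0.9048] = 16.13 × ln(1.260) = 16.13 × 0.2310 = 3.726 d.
D_c = (k_d/k_2) L₀ e^(−k_d t_c) = (0.158/0.220) × 17.6 × e^(−0.158×3.726) = 0.7182 × 17.6 × 0.5551 = 7.016 mg/L.
x_c = v t_c = 0.489 m/s × 3.726 d × 86400 s/d = 157400 m ≈ 157 km.

t_c ≈ 3.73 d; D_c ≈ 7.02 mg/L; x_c ≈ 157 km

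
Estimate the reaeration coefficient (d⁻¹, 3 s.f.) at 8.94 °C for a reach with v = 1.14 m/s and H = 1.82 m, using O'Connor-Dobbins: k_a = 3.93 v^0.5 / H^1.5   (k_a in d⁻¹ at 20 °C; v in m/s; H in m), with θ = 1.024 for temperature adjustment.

k_a ≈ 1.31 d⁻¹

k_a(20) = 3.93 × 1.14^0.5 / 1.82^1.5 = 3.93 × 1.068 / 2.455 = 1.709 d⁻¹.
k_a(8.94) = 1.709 × 1.024^(8.94−20) = 1.709 × 0.7693 = 1.315 d⁻¹.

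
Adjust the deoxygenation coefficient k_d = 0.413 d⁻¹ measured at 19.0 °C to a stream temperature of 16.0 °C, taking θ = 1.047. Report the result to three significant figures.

k_d(T₂) = k_d(T₁) · θ^(T₂−T₁) = 0.413 × 1.047^(16.0−19.0)
= 0.413 × 1.047^-3.00 = 0.413 × 0.8713 = 0.3598 d⁻¹.

k_d ≈ 0.360 d⁻¹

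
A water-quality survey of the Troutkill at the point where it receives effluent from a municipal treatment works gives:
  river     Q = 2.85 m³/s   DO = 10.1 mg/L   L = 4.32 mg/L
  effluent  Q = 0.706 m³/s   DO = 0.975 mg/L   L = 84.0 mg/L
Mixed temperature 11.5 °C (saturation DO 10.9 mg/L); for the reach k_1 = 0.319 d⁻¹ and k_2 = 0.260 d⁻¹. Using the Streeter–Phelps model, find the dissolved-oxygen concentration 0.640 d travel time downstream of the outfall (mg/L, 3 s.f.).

Mixed DO = (2.85×10.1 + 0.706×0.975)/(2.85+0.706) = 29.47/3.556 = 8.288 mg/L.
Mixed L₀ = (2.85×4.32 + 0.706×84.0)/(3.556) = 71.62/3.556 = 20.14 mg/L.
Initial deficit D₀ = C_s − DO₀ = 10.9 − 8.288 = 2.612 mg/L.
D(0.640) = [0.319×20.14/(0.260−0.319)](e^(−0.319×0.640) − e^(−0.260×0.640)) + 2.612 e^(−0.260×0.640)
= -108.9 × (0.8153 − 0.8467) + 2.612 × 0.8467 = 5.628 mg/L.
DO = 10.9 − 5.628 = 5.272 mg/L.

DO ≈ 5.27 mg/L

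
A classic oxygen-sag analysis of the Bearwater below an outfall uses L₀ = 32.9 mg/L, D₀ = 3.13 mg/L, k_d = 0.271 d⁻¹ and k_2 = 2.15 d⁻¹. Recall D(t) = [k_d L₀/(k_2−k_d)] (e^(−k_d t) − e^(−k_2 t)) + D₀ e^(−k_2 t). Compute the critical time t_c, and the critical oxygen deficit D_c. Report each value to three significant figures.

t_c = [1/(k_2−k_d)] ln[(k_2/k_d)(1 − D₀(k_2−k_d)/(k_d L₀))]
= [1/(2.15−0.271)] ln[(2.15/0.271)(1 − 3.13×1.879/(0.271×32.9))]
= (1/1.879) ln[7.934 × 0.3404] = 0.5322 × ln(2.700) = 0.5322 × 0.9934 = 0.5287 d.
D_c = (k_d/k_2) L₀ e^(−k_d t_c) = (0.271/2.15) × 32.9 × e^(−0.271×0.5287) = 0.1260 × 32.9 × 0.8665 = 3.593 mg/L.

t_c ≈ 0.529 d; D_c ≈ 3.59 mg/L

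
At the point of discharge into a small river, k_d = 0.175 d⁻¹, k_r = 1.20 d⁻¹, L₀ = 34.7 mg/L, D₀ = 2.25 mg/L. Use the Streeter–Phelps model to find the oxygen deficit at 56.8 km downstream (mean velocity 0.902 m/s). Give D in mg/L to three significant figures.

D ≈ 3.68 mg/L

Travel time t = x/v = 56.8 km / (0.902 m/s) = 56800 m / 0.902 m/s = 62970 s = 0.7288 d.
k_d L₀/(k_r−k_d) = 0.175×34.7/(1.20−0.175) = 6.072/1.025 = 5.924 mg/L.
e^(−k_d t) = e^(−0.175×0.7288) = 0.8803; e^(−k_r t) = e^(−1.20×0.7288) = 0.4170.
D = 5.924 × (0.8803 − 0.4170) + 2.25 × 0.4170 = 2.744 + 0.9383 = 3.683 mg/L.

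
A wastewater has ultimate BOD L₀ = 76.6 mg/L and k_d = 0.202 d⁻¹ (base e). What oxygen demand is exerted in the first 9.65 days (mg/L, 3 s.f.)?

y ≈ 65.7 mg/L

y_t = L₀(1 − e^(−k_d t)) = 76.6 × (1 − e^(−0.202×9.65))
= 76.6 × (1 − 0.1424) = 76.6 × 0.8576 = 65.69 mg/L.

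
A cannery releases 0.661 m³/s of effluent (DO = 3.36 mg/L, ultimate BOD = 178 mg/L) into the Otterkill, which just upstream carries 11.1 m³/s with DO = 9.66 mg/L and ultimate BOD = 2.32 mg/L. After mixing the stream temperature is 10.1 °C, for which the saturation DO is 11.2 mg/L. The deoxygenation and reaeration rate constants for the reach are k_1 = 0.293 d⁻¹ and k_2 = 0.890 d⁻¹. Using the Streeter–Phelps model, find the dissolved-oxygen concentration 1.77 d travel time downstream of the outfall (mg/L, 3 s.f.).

Mixed DO = (11.1×9.66 + 0.661×3.36)/(11.1+0.661) = 109.4/11.76 = 9.306 mg/L.
Mixed L₀ = (11.1×2.32 + 0.661×178)/(11.76) = 143.4/11.76 = 12.19 mg/L.
Initial deficit D₀ = C_s − DO₀ = 11.2 − 9.306 = 1.894 mg/L.
D(1.77) = [0.293×12.19/(0.890−0.293)](e^(−0.293×1.77) − e^(−0.890×1.77)) + 1.894 e^(−0.890×1.77)
= 5.985 × (0.5953 − 0.2069) + 1.894 × 0.2069 = 2.716 mg/L.
DO = 11.2 − 2.716 = 8.484 mg/L.

DO ≈ 8.48 mg/L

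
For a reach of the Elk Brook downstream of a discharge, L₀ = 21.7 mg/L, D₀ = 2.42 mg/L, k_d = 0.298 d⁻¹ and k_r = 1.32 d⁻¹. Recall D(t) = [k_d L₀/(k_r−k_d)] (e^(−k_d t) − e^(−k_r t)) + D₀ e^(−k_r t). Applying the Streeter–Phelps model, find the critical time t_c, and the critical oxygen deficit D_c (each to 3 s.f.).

t_c ≈ 0.985 d; D_c ≈ 3.65 mg/L

t_c = [1/(k_r−k_d)] ln[(k_r/k_d)(1 − D₀(k_r−k_d)/(k_d L₀))]
= [1/(1.32−0.298)] ln[(1.32/0.298)(1 − 2.42×1.022/(0.298×21.7))]
= (1/1.022) ln[4.430 × 0.6175] = 0.9785 × ln(2.735) = 0.9785 × 1.006 = 0.9846 d.
D_c = (k_d/k_r) L₀ e^(−k_d t_c) = (0.298/1.32) × 21.7 × e^(−0.298×0.9846) = 0.2258 × 21.7 × 0.7457 = 3.653 mg/L.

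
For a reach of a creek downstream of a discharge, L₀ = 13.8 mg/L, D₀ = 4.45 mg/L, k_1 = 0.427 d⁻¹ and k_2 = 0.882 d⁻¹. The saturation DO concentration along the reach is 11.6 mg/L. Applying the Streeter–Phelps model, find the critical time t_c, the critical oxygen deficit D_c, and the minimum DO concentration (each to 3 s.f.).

t_c ≈ 0.669 d; D_c ≈ 5.02 mg/L; min DO ≈ 6.58 mg/L

t_c = [1/(k_2−k_1)] ln[(k_2/k_1)(1 − D₀(k_2−k_1)/(k_1 L₀))]
= [1/(0.882−0.427)] ln[(0.882/0.427)(1 − 4.45×0.4550/(0.427×13.8))]
= (1/0.4550) ln[2.066 × 0.6564] = 2.198 × ln(1.356) = 2.198 × 0.3044 = 0.6690 d.
L(t_c) = L₀ e^(−k_1 t_c) = 13.8 × 0.7515 = 10.37 mg/L, and at the critical point k_2 D_c = k_1 L, so D_c = (0.427/0.882) × 10.37 = 5.021 mg/L.
Minimum DO = C_s − D_c = 11.6 − 5.021 = 6.579 mg/L.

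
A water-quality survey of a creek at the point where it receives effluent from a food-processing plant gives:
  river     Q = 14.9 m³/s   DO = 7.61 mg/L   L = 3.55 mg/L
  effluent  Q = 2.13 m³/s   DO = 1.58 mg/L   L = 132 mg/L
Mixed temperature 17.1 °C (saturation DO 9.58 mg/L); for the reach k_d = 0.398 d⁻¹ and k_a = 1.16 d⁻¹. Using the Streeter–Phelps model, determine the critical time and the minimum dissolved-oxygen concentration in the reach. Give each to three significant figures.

Mixed DO = (14.9×7.61 + 2.13×1.58)/(14.9+2.13) = 116.8/17.03 = 6.856 mg/L.
Mixed L₀ = (14.9×3.55 + 2.13×132)/(17.03) = 334.1/17.03 = 19.62 mg/L.
Initial deficit D₀ = C_s − DO₀ = 9.58 − 6.856 = 2.724 mg/L.
t_c = (1/0.7620) ln[(1.16/0.398)(1 − 2.724×0.7620/(0.398×19.62))] = 1.312 × ln(2.140) = 0.9982 d.
D_c = (0.398/1.16) × 19.62 × e^(−0.398×0.9982) = 0.3431 × 19.62 × 0.6721 = 4.524 mg/L.
Minimum DO = 9.58 − 4.524 = 5.056 mg/L.

t_c ≈ 0.998 d; minimum DO ≈ 5.06 mg/L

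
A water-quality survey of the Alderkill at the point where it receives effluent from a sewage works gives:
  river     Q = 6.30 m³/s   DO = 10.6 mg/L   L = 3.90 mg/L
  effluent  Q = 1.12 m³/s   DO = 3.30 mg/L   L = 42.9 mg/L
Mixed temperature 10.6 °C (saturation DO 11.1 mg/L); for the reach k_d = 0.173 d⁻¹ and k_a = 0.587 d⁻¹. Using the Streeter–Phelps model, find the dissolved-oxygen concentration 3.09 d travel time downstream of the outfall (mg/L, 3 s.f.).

DO ≈ 9.11 mg/L

Mixed DO = (6.30×10.6 + 1.12×3.30)/(6.30+1.12) = 70.48/7.420 = 9.498 mg/L.
Mixed L₀ = (6.30×3.90 + 1.12×42.9)/(7.420) = 72.62/7.420 = 9.787 mg/L.
Initial deficit D₀ = C_s − DO₀ = 11.1 − 9.498 = 1.602 mg/L.
D(3.09) = [0.173×9.787/(0.587−0.173)](e^(−0.173×3.09) − e^(−0.587×3.09)) + 1.602 e^(−0.587×3.09)
= 4.090 × (0.5859 − 0.1630) + 1.602 × 0.1630 = 1.991 mg/L.
DO = 11.1 − 1.991 = 9.109 mg/L.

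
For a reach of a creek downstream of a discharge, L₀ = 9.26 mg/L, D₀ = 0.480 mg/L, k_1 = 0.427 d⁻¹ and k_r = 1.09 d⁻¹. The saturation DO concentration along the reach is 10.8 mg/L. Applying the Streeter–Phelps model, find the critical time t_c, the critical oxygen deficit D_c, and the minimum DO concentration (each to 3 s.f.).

t_c ≈ 1.29 d; D_c ≈ 2.09 mg/L; min DO ≈ 8.71 mg/L

At the critical point dD/dt = 0, so k_1 L₀ e^(−k_1 t) = k_r D. Substituting D(t) from the Streeter–Phelps equation and solving for t gives
t_c = ln[(k_r/k_1)(1 − D₀(k_r−k_1)/(k_1 L₀))] / (k_r−k_1).
Here k_r−k_1 = 0.6630 d⁻¹ and 1 − D₀(k_r−k_1)/(k_1 L₀) = 1 − 0.480×0.6630/(0.427×9.26) = 0.9195, so
t_c = ln(2.553 × 0.9195) / 0.6630 = 0.8532 / 0.6630 = 1.287 d.
D_c = (k_1/k_r) L₀ e^(−k_1 t_c) = (0.427/1.09) × 9.26 × e^(−0.427×1.287) = 0.3917 × 9.26 × 0.5772 = 2.094 mg/L.
Minimum DO = C_s − D_c = 10.8 − 2.094 = 8.706 mg/L.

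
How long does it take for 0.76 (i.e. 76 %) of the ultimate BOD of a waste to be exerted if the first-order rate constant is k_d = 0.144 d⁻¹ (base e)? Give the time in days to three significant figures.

y/L₀ = 1 − e^(−k_d t) = 0.76 ⇒ e^(−k_d t) = 0.240
t = −ln(0.240) / 0.144 = 1.427 / 0.144 = 9.911 d.

t ≈ 9.91 d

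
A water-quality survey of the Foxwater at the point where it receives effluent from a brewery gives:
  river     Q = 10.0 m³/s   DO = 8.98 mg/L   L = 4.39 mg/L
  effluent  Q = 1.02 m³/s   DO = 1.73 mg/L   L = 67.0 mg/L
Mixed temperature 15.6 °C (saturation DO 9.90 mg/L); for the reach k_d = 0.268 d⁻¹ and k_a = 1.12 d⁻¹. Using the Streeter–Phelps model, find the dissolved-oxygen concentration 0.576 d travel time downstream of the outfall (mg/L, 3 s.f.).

Mixed DO = (10.0×8.98 + 1.02×1.73)/(10.0+1.02) = 91.56/11.02 = 8.309 mg/L.
Mixed L₀ = (10.0×4.39 + 1.02×67.0)/(11.02) = 112.2/11.02 = 10.19 mg/L.
Initial deficit D₀ = C_s − DO₀ = 9.90 − 8.309 = 1.591 mg/L.
D(0.576) = [0.268×10.19/(1.12−0.268)](e^(−0.268×0.576) − e^(−1.12×0.576)) + 1.591 e^(−1.12×0.576)
= 3.204 × (0.8570 − 0.5246) + 1.591 × 0.5246 = 1.899 mg/L.
DO = 9.90 − 1.899 = 8.001 mg/L.

DO ≈ 8.00 mg/L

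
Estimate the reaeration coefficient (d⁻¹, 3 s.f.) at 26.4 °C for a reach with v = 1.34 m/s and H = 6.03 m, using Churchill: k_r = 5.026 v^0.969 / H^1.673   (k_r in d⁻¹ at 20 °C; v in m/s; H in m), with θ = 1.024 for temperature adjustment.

k_r ≈ 0.384 d⁻¹

k_r(20) = 5.026 × 1.34^0.969 / 6.03^1.673 = 5.026 × 1.328 / 20.21 = 0.3303 d⁻¹.
k_r(26.4) = 0.3303 × 1.024^(26.4−20) = 0.3303 × 1.164 = 0.3844 d⁻¹.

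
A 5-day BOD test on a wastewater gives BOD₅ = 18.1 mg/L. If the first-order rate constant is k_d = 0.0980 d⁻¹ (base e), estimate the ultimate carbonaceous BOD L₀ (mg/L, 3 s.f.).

L₀ ≈ 46.7 mg/L

BOD₅ = L₀(1 − e^(−5k_d)) ⇒ L₀ = BOD₅ / (1 − e^(−5×0.0980))
= 18.1 / (1 − 0.6126) = 18.1 / 0.3874 = 46.72 mg/L.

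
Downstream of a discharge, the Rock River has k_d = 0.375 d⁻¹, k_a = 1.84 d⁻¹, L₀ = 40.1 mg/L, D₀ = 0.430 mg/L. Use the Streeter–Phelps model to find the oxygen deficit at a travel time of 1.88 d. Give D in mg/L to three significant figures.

D ≈ 4.76 mg/L

k_d L₀/(k_a−k_d) = 0.375×40.1/(1.84−0.375) = 15.04/1.465 = 10.26 mg/L.
e^(−k_d t) = e^(−0.375×1.880) = 0.4941; e^(−k_a t) = e^(−1.84×1.880) = 0.03145.
D = 10.26 × (0.4941 − 0.03145) + 0.430 × 0.03145 = 4.749 + 0.01353 = 4.762 mg/L.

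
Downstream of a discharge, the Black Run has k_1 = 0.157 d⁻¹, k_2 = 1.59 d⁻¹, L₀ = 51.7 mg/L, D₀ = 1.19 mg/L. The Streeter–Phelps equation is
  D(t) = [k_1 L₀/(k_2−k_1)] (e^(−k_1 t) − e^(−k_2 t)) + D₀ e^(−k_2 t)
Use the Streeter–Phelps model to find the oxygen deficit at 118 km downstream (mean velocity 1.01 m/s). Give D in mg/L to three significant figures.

D ≈ 4.06 mg/L

Travel time t = x/v = 118 km / (1.01 m/s) = 118000 m / 1.01 m/s = 116800 s = 1.352 d.
k_1 L₀/(k_2−k_1) = 0.157×51.7/(1.59−0.157) = 8.117/1.433 = 5.664 mg/L.
e^(−k_1 t) = e^(−0.157×1.352) = 0.8087; e^(−k_2 t) = e^(−1.59×1.352) = 0.1165.
D = 5.664 × (0.8087 − 0.1165) + 1.19 × 0.1165 = 3.921 + 0.1386 = 4.060 mg/L.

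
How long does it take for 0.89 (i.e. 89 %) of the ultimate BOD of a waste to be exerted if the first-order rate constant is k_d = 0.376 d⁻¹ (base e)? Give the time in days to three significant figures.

y/L₀ = 1 − e^(−k_d t) = 0.89 ⇒ e^(−k_d t) = 0.110
t = −ln(0.110) / 0.376 = 2.207 / 0.376 = 5.870 d.

t ≈ 5.87 d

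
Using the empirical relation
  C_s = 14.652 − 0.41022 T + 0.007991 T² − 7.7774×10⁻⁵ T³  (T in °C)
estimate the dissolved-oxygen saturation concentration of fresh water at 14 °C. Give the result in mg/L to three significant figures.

C_s = 14.652 − 0.41022×14 + 0.007991×14² − 7.7774×10⁻⁵×14³ = 10.26 mg/L.

C_s ≈ 10.3 mg/L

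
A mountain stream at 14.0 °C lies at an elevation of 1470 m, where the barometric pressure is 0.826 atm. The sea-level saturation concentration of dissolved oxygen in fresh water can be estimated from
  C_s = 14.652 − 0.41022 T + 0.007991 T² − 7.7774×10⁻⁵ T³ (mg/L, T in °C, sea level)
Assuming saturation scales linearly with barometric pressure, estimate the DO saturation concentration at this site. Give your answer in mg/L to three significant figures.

C_s ≈ 8.48 mg/L

At sea level: C_s = 14.652 − 0.41022×14.0 + 0.007991×14.0² − 7.7774×10⁻⁵×14.0³ = 10.26 mg/L.
Pressure correction: C_s' = 10.26 × 0.826 = 8.476 mg/L.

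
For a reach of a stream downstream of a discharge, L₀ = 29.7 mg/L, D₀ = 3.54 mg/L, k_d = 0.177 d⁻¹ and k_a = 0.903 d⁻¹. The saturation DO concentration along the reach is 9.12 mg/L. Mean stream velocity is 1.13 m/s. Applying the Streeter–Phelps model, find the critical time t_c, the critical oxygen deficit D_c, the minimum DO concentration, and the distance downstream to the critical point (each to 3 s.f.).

t_c ≈ 1.32 d; D_c ≈ 4.61 mg/L; min DO ≈ 4.51 mg/L; x_c ≈ 129 km

At the critical point dD/dt = 0, so k_d L₀ e^(−k_d t) = k_a D. Substituting D(t) from the Streeter–Phelps equation and solving for t gives
t_c = ln[(k_a/k_d)(1 − D₀(k_a−k_d)/(k_d L₀))] / (k_a−k_d).
Here k_a−k_d = 0.7260 d⁻¹ and 1 − D₀(k_a−k_d)/(k_d L₀) = 1 − 3.54×0.7260/(0.177×29.7) = 0.5111, so
t_c = ln(5.102 × 0.5111) / 0.7260 = 0.9584 / 0.7260 = 1.320 d.
L(t_c) = L₀ e^(−k_d t_c) = 29.7 × 0.7916 = 23.51 mg/L, and at the critical point k_a D_c = k_d L, so D_c = (0.177/0.903) × 23.51 = 4.609 mg/L.
Minimum DO = C_s − D_c = 9.12 − 4.609 = 4.511 mg/L.
x_c = v t_c = 1.13 m/s × 1.320 d × 86400 s/d = 128900 m ≈ 129 km.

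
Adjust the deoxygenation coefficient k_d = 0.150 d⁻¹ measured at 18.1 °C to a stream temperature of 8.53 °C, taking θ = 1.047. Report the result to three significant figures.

k_d ≈ 0.0966 d⁻¹

k_d(T₂) = k_d(T₁) · θ^(T₂−T₁) = 0.150 × 1.047^(8.53−18.1)
= 0.150 × 1.047^-9.57 = 0.150 × 0.6443 = 0.09665 d⁻¹.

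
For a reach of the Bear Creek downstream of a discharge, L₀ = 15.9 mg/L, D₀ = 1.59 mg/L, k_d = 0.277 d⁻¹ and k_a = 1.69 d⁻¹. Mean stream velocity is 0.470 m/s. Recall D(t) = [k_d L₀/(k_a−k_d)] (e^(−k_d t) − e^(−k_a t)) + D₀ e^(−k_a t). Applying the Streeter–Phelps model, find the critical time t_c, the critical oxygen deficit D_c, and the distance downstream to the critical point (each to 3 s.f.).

At the critical point dD/dt = 0, so k_d L₀ e^(−k_d t) = k_a D. Substituting D(t) from the Streeter–Phelps equation and solving for t gives
t_c = ln[(k_a/k_d)(1 − D₀(k_a−k_d)/(k_d L₀))] / (k_a−k_d).
Here k_a−k_d = 1.413 d⁻¹ and 1 − D₀(k_a−k_d)/(k_d L₀) = 1 − 1.59×1.413/(0.277×15.9) = 0.4899, so
t_c = ln(6.101 × 0.4899) / 1.413 = 1.095 / 1.413 = 0.7749 d.
D_c = (k_d/k_a) L₀ e^(−k_d t_c) = (0.277/1.69) × 15.9 × e^(−0.277×0.7749) = 0.1639 × 15.9 × 0.8068 = 2.103 mg/L.
x_c = v t_c = 0.470 m/s × 0.7749 d × 86400 s/d = 31470 m ≈ 31.5 km.

t_c ≈ 0.775 d; D_c ≈ 2.10 mg/L; x_c ≈ 31.5 km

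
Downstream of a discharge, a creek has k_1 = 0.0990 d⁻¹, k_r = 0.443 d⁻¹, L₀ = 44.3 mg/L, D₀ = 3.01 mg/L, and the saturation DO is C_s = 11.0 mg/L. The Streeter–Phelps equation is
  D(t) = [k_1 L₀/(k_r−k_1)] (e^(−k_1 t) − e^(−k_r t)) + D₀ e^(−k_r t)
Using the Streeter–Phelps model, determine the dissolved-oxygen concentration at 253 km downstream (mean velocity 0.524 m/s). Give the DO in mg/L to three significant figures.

DO ≈ 4.49 mg/L

Travel time t = x/v = 253 km / (0.524 m/s) = 253000 m / 0.524 m/s = 482800 s = 5.588 d.
k_1 L₀/(k_r−k_1) = 0.0990×44.3/(0.443−0.0990) = 4.386/0.3440 = 12.75 mg/L.
e^(−k_1 t) = e^(−0.0990×5.588) = 0.5751; e^(−k_r t) = e^(−0.443×5.588) = 0.08411.
D = 12.75 × (0.5751 − 0.08411) + 3.01 × 0.08411 = 6.259 + 0.2532 = 6.513 mg/L.
DO = C_s − D = 11.0 − 6.513 = 4.487 mg/L.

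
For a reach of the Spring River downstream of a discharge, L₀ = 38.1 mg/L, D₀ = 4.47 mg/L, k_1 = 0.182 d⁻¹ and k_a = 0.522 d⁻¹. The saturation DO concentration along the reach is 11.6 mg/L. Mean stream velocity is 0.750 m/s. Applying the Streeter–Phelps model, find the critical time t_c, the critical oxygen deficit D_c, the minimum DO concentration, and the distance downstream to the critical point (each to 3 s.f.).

t_c ≈ 2.37 d; D_c ≈ 8.63 mg/L; min DO ≈ 2.97 mg/L; x_c ≈ 154 km

At the critical point dD/dt = 0, so k_1 L₀ e^(−k_1 t) = k_a D. Substituting D(t) from the Streeter–Phelps equation and solving for t gives
t_c = ln[(k_a/k_1)(1 − D₀(k_a−k_1)/(k_1 L₀))] / (k_a−k_1).
Here k_a−k_1 = 0.3400 d⁻¹ and 1 − D₀(k_a−k_1)/(k_1 L₀) = 1 − 4.47×0.3400/(0.182×38.1) = 0.7808, so
t_c = ln(2.868 × 0.7808) / 0.3400 = 0.8063 / 0.3400 = 2.371 d.
D_c = (k_1/k_a) L₀ e^(−k_1 t_c) = (0.182/0.522) × 38.1 × e^(−0.182×2.371) = 0.3487 × 38.1 × 0.6495 = 8.628 mg/L.
Minimum DO = C_s − D_c = 11.6 − 8.628 = 2.972 mg/L.
x_c = v t_c = 0.750 m/s × 2.371 d × 86400 s/d = 153700 m ≈ 154 km.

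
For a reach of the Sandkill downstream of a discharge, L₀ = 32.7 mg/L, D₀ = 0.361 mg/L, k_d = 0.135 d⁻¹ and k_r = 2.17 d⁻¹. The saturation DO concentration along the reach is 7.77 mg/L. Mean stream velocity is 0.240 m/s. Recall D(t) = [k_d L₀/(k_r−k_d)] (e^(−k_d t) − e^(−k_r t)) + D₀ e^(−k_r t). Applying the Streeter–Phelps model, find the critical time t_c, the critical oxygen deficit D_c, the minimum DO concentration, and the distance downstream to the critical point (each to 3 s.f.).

With k_r/k_d = 16.07 and 1 − D₀(k_r−k_d)/(k_d L₀) = 0.8336,
t_c = ln(16.07 × 0.8336) / (2.17 − 0.135) = ln(13.40) / 2.035 = 2.595/2.035 = 1.275 d.
D_c = (k_d/k_r) L₀ e^(−k_d t_c) = (0.135/2.17) × 32.7 × e^(−0.135×1.275) = 0.06221 × 32.7 × 0.8418 = 1.713 mg/L.
Minimum DO = C_s − D_c = 7.77 − 1.713 = 6.057 mg/L.
x_c = v t_c = 0.240 m/s × 1.275 d × 86400 s/d = 26440 m ≈ 26.4 km.

t_c ≈ 1.28 d; D_c ≈ 1.71 mg/L; min DO ≈ 6.06 mg/L; x_c ≈ 26.4 km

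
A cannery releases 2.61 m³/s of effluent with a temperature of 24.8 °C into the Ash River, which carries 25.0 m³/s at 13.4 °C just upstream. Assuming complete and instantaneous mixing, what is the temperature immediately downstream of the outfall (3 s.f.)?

14.5 °C

Flow-weighted mixing: C = (Q_r C_r + Q_w C_w)/(Q_r + Q_w)
= (25.0×13.4 + 2.61×24.8)/(25.0 + 2.61) = 399.7/27.61 = 14.48 °C.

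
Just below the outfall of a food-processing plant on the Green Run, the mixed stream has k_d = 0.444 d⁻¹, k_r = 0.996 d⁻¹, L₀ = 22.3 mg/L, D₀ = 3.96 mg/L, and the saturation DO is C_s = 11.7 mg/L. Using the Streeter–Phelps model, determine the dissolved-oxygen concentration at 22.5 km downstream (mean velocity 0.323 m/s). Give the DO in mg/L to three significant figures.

Travel time t = x/v = 22.5 km / (0.323 m/s) = 22500 m / 0.323 m/s = 69660 s = 0.8062 d.
k_d L₀/(k_r−k_d) = 0.444×22.3/(0.996−0.444) = 9.901/0.5520 = 17.94 mg/L.
e^(−k_d t) = e^(−0.444×0.8062) = 0.6991; e^(−k_r t) = e^(−0.996×0.8062) = 0.4480.
D = 17.94 × (0.6991 − 0.4480) + 3.96 × 0.4480 = 4.504 + 1.774 = 6.278 mg/L.
DO = C_s − D = 11.7 − 6.278 = 5.422 mg/L.

DO ≈ 5.42 mg/L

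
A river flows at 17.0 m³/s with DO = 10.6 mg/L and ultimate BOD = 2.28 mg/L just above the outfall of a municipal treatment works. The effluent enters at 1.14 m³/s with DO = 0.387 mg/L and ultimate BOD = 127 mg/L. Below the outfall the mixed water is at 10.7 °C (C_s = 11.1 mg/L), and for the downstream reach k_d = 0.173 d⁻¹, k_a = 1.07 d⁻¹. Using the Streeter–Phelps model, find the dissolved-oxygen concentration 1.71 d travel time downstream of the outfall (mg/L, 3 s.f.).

DO ≈ 9.78 mg/L

Mixed DO = (17.0×10.6 + 1.14×0.387)/(17.0+1.14) = 180.6/18.14 = 9.958 mg/L.
Mixed L₀ = (17.0×2.28 + 1.14×127)/(18.14) = 183.5/18.14 = 10.12 mg/L.
Initial deficit D₀ = C_s − DO₀ = 11.1 − 9.958 = 1.142 mg/L.
D(1.71) = [0.173×10.12/(1.07−0.173)](e^(−0.173×1.71) − e^(−1.07×1.71)) + 1.142 e^(−1.07×1.71)
= 1.951 × (0.7439 − 0.1605) + 1.142 × 0.1605 = 1.322 mg/L.
DO = 11.1 − 1.322 = 9.778 mg/L.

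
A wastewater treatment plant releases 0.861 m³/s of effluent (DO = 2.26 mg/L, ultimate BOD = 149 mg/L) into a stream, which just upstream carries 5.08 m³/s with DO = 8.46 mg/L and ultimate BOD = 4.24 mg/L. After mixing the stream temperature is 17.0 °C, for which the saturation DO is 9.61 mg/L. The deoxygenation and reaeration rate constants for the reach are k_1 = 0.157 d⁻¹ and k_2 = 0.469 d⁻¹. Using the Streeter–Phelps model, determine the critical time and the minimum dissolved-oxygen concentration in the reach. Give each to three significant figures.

t_c ≈ 2.94 d; minimum DO ≈ 4.29 mg/L

Mixed DO = (5.08×8.46 + 0.861×2.26)/(5.08+0.861) = 44.92/5.941 = 7.561 mg/L.
Mixed L₀ = (5.08×4.24 + 0.861×149)/(5.941) = 149.8/5.941 = 25.22 mg/L.
Initial deficit D₀ = C_s − DO₀ = 9.61 − 7.561 = 2.049 mg/L.
t_c = (1/0.3120) ln[(0.469/0.157)(1 − 2.049×0.3120/(0.157×25.22))] = 3.205 × ln(2.505) = 2.943 d.
D_c = (0.157/0.469) × 25.22 × e^(−0.157×2.943) = 0.3348 × 25.22 × 0.6300 = 5.318 mg/L.
Minimum DO = 9.61 − 5.318 = 4.292 mg/L.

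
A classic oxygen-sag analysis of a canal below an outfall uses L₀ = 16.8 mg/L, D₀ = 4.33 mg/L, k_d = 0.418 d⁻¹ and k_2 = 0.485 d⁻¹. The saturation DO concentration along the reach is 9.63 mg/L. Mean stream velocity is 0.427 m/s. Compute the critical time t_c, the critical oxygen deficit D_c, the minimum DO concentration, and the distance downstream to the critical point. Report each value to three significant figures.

t_c ≈ 1.59 d; D_c ≈ 7.45 mg/L; min DO ≈ 2.18 mg/L; x_c ≈ 58.6 km

t_c = [1/(k_2−k_d)] ln[(k_2/k_d)(1 − D₀(k_2−k_d)/(k_d L₀))]
= [1/(0.485−0.418)] ln[(0.485/0.418)(1 − 4.33×0.06700/(0.418×16.8))]
= (1/0.06700) ln[1.160 × 0.9587] = 14.93 × ln(1.112) = 14.93 × 0.1065 = 1.589 d.
D_c = (k_d/k_2) L₀ e^(−k_d t_c) = (0.418/0.485) × 16.8 × e^(−0.418×1.589) = 0.8619 × 16.8 × 0.5146 = 7.452 mg/L.
Minimum DO = C_s − D_c = 9.63 − 7.452 = 2.178 mg/L.
x_c = v t_c = 0.427 m/s × 1.589 d × 86400 s/d = 58630 m ≈ 58.6 km.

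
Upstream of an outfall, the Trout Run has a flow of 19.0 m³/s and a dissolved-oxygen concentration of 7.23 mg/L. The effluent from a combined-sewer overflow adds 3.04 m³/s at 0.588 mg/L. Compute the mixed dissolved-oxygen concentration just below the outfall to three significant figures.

6.31 mg/L

Flow-weighted mixing: C = (Q_r C_r + Q_w C_w)/(Q_r + Q_w)
= (19.0×7.23 + 3.04×0.588)/(19.0 + 3.04) = 139.2/22.04 = 6.314 mg/L.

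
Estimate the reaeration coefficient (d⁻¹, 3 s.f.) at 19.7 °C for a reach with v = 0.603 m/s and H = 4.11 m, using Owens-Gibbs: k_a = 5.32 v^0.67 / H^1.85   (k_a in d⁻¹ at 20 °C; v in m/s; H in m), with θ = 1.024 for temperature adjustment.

k_a ≈ 0.275 d⁻¹

k_a(20) = 5.32 × 0.603^0.67 / 4.11^1.85 = 5.32 × 0.7125 / 13.66 = 0.2774 d⁻¹.
k_a(19.7) = 0.2774 × 1.024^(19.7−20) = 0.2774 × 0.9929 = 0.2754 d⁻¹.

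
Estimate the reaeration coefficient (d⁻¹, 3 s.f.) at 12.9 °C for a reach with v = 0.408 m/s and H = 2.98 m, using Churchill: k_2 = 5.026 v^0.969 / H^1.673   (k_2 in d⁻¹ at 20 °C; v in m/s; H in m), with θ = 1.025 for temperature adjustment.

k_2 ≈ 0.285 d⁻¹

k_2(20) = 5.026 × 0.408^0.969 / 2.98^1.673 = 5.026 × 0.4195 / 6.214 = 0.3393 d⁻¹.
k_2(12.9) = 0.3393 × 1.025^(12.9−20) = 0.3393 × 0.8392 = 0.2847 d⁻¹.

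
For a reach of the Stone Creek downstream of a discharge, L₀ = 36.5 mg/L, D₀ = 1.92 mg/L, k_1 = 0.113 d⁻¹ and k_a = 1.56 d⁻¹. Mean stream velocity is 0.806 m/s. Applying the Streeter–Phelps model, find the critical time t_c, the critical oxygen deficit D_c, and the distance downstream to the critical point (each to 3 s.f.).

With k_a/k_1 = 13.81 and 1 − D₀(k_a−k_1)/(k_1 L₀) = 0.3264,
t_c = ln(13.81 × 0.3264) / (1.56 − 0.113) = ln(4.506) / 1.447 = 1.505/1.447 = 1.040 d.
D_c = (k_1/k_a) L₀ e^(−k_1 t_c) = (0.113/1.56) × 36.5 × e^(−0.113×1.040) = 0.07244 × 36.5 × 0.8891 = 2.351 mg/L.
x_c = v t_c = 0.806 m/s × 1.040 d × 86400 s/d = 72450 m ≈ 72.5 km.

t_c ≈ 1.04 d; D_c ≈ 2.35 mg/L; x_c ≈ 72.5 km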